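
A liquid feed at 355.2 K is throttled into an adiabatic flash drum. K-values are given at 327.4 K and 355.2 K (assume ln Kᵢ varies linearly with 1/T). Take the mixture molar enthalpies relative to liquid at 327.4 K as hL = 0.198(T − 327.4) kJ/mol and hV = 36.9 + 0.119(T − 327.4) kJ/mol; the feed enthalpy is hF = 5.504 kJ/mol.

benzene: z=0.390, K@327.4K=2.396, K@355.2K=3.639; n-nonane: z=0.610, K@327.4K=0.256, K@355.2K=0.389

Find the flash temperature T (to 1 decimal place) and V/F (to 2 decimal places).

Adiabatic flash: solve Rachford–Rice at each trial T, then check hF = ψ·hV(T) + (1−ψ)·hL(T).
  T = 327.4 K: K = (2.396, 0.256), RR gives ψ = 0.087, H_out = 3.219 kJ/mol
  T = 355.2 K: K = (3.639, 0.389), RR gives ψ = 0.407, H_out = 19.634 kJ/mol
  T = 341.3 K: K = (2.978, 0.318), RR gives ψ = 0.264, H_out = 12.193 kJ/mol
  T = 334.4 K: K = (2.679, 0.286), RR gives ψ = 0.183, H_out = 8.046 kJ/mol
  T = 330.9 K: K = (2.535, 0.271), RR gives ψ = 0.138, H_out = 5.731 kJ/mol
  T = 329.1 K: K = (2.463, 0.263), RR gives ψ = 0.112, H_out = 4.467 kJ/mol
Linear interpolation between T = 329.1 (H_out = 4.467) and T = 330.9 (H_out = 5.731) on hF = 5.504 gives T ≈ 330.6 K, at which ψ = 0.13.

T = 330.6 K, V/F = 0.13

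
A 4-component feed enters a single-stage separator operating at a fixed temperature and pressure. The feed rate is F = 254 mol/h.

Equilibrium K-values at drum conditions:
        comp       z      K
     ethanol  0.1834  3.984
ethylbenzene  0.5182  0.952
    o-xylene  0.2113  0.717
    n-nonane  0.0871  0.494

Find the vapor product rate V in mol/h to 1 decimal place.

V = 186.6 mol/h

Let ψ = V/F and solve Σ zᵢ(Kᵢ−1)/(1+ψ(Kᵢ−1)) = 0.
Check two-phase: ΣzᵢKᵢ = 1.4185 > 1 and Σzᵢ/Kᵢ = 1.0614 > 1, so g(0) = 0.4185 > 0 and g(1) = -0.0614 < 0.
Newton iteration, ψ⁰ = 0.5:
  ψ = 0.5000: g = 0.06547, g' = -0.3271 → ψ = 0.7001
  ψ = 0.7001: g = 0.00859, g' = -0.2522 → ψ = 0.7342
  ψ = 0.7342: g = 0.00012, g' = -0.2451 → ψ = 0.7347
Converged at ψ = 0.7347.
Then V = ψ·F = 0.7347·254 = 186.6 mol/h and L = F − V = 67.4 mol/h.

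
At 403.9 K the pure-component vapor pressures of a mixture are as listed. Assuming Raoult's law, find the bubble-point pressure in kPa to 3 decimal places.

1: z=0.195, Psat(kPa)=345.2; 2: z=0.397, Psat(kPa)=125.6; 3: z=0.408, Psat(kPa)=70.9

At the bubble point ψ → 0, so ΣzᵢKᵢ = 1 with Kᵢ = Pᵢˢᵃᵗ/P ⇒ P = ΣzᵢPᵢˢᵃᵗ.
P = 0.195·345.2 + 0.397·125.6 + 0.408·70.9 = 146.104 kPa

Pbub = 146.104 kPa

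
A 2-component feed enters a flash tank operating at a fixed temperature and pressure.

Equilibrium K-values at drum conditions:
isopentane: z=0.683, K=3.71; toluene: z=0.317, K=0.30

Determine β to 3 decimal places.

Material balance + equilibrium reduce to Σ zᵢ(Kᵢ−1)/(1+β(Kᵢ−1)) = 0.
Check two-phase: ΣzᵢKᵢ = 2.629 > 1 and Σzᵢ/Kᵢ = 1.241 > 1, so g(0) = 1.629 > 0 and g(1) = -0.241 < 0.
Iterate (Newton) starting at β = 0.5:
  β = 0.500: g = 0.4446, g' = -1.272 → β = 0.849
  β = 0.849: g = 0.0131, g' = -1.405 → β = 0.859
Converged at β = 0.859.

β = 0.859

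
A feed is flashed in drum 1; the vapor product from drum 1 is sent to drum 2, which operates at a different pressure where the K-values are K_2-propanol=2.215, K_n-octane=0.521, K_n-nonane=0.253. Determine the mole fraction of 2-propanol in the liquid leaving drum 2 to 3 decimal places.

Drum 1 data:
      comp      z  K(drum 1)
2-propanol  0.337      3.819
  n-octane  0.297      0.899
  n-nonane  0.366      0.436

x_2-propanol (drum 2) = 0.334

Drum 1:
Iterate (Newton) starting at ψ₁ = 0.5:
  ψ₁ = 0.500: g = 0.0752, g' = -0.690 → ψ₁ = 0.609
  ψ₁ = 0.609: g = 0.0034, g' = -0.636 → ψ₁ = 0.614
Converged at ψ₁ = 0.614.
Drum-1 compositions:
  2-propanol: x = 0.123, y = 0.471
  n-octane: x = 0.317, y = 0.285
  n-nonane: x = 0.560, y = 0.244
Drum-2 feed = drum-1 vapor: z₂ = (0.4712, 0.2847, 0.2442).
Drum 2:
Rachford–Rice: g(ψ₂) = Σ zᵢ(Kᵢ−1)/(1+ψ₂(Kᵢ−1)) = 0.
Check two-phase: ΣzᵢKᵢ = 1.254 > 1 and Σzᵢ/Kᵢ = 1.724 > 1, so g(0) = 0.254 > 0 and g(1) = -0.724 < 0.
Newton iteration, ψ₂⁰ = 0.6:
  ψ₂ = 0.600: g = -0.1908, g' = -0.809 → ψ₂ = 0.364
  ψ₂ = 0.364: g = -0.0188, g' = -0.687 → ψ₂ = 0.337
Converged at ψ₂ = 0.337.
  2-propanol: x = 0.334, y = 0.741
  n-octane: x = 0.339, y = 0.177
  n-nonane: x = 0.326, y = 0.083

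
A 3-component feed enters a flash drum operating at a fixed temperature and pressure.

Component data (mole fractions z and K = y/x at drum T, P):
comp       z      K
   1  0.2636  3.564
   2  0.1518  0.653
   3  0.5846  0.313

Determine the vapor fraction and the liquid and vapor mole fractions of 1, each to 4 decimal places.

Newton iteration, ψ⁰ = 0.57:
  ψ = 0.5700: g = -0.45120, g' = -1.0598 → ψ = 0.1443
  ψ = 0.1443: g = -0.00788, g' = -1.2837 → ψ = 0.1381
  ψ = 0.1381: g = 0.00006, g' = -1.3020 → ψ = 0.1382
Converged at ψ = 0.1382.
Compositions from xᵢ = zᵢ/(1+ψ(Kᵢ−1)), yᵢ = Kᵢxᵢ:
  1: x = 0.1946, y = 0.6937
  2: x = 0.1594, y = 0.1041
  3: x = 0.6459, y = 0.2022

ψ = 0.1382, x_1 = 0.1946, y_1 = 0.6937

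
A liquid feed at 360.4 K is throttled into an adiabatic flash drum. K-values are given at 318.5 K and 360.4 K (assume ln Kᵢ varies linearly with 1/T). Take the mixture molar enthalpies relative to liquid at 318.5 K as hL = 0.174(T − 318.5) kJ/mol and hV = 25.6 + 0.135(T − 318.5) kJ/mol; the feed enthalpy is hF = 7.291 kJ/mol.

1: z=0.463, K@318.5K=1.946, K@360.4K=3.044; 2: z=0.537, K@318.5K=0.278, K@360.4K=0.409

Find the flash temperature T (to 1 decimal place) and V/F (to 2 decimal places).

T = 328.7 K, V/F = 0.22

Adiabatic flash: solve Rachford–Rice at each trial T, then check hF = ψ·hV(T) + (1−ψ)·hL(T).
  T = 318.5 K: K = (1.946, 0.278), RR gives ψ = 0.074, H_out = 1.885 kJ/mol
  T = 360.4 K: K = (3.044, 0.409), RR gives ψ = 0.521, H_out = 19.770 kJ/mol
  T = 339.4 K: K = (2.466, 0.341), RR gives ψ = 0.336, H_out = 11.976 kJ/mol
  T = 328.9 K: K = (2.198, 0.309), RR gives ψ = 0.222, H_out = 7.390 kJ/mol
  T = 323.7 K: K = (2.070, 0.293), RR gives ψ = 0.153, H_out = 4.797 kJ/mol
  T = 326.3 K: K = (2.134, 0.301), RR gives ψ = 0.189, H_out = 6.128 kJ/mol
  T = 327.6 K: K = (2.166, 0.305), RR gives ψ = 0.205, H_out = 6.767 kJ/mol
Linear interpolation between T = 327.6 (H_out = 6.767) and T = 328.9 (H_out = 7.390) on hF = 7.291 gives T ≈ 328.7 K, at which ψ = 0.22.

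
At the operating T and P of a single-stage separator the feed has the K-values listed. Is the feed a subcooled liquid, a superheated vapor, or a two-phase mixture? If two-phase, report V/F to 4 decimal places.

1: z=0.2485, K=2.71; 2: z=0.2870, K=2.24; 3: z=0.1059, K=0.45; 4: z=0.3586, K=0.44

two-phase, V/F = 0.6376

ΣzᵢKᵢ = 1.5218; Σzᵢ/Kᵢ = 1.2702.
Both exceed 1, so a two-phase solution exists.
Material balance + equilibrium reduce to Σ zᵢ(Kᵢ−1)/(1+ψ(Kᵢ−1)) = 0.
Newton iteration, ψ⁰ = 0.5:
  ψ = 0.5000: g = 0.08951, g' = -0.6572 → ψ = 0.6362
  ψ = 0.6362: g = 0.00091, g' = -0.6518 → ψ = 0.6376
Converged at ψ = 0.6376.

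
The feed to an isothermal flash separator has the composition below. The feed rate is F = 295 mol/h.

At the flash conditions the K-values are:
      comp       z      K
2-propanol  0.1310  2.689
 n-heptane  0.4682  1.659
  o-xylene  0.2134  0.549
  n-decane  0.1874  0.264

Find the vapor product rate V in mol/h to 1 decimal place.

V = 152.6 mol/h

Iterate (Newton) starting at V/F = 0.5:
  V/F = 0.5000: g = 0.00953, g' = -0.5514 → V/F = 0.5173
  V/F = 0.5173: g = -0.00006, g' = -0.5581 → V/F = 0.5172
Converged at V/F = 0.5172.
Then V = V/F·F = 0.5172·295 = 152.6 mol/h and L = F − V = 142.4 mol/h.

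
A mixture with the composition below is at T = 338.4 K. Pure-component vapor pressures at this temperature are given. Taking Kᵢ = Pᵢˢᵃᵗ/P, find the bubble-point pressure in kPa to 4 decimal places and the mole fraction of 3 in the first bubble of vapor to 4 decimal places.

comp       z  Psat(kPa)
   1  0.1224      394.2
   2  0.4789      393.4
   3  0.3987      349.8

At the bubble point ψ → 0, so ΣzᵢKᵢ = 1 with Kᵢ = Pᵢˢᵃᵗ/P ⇒ P = ΣzᵢPᵢˢᵃᵗ.
P = 0.1224·394.2 + 0.4789·393.4 + 0.3987·349.8 = 376.1146 kPa
yᵢ = zᵢPᵢˢᵃᵗ/P ⇒ y_3 = 0.3987·349.8/376.1146 = 0.3708

Pbub = 376.1146 kPa, y_3 = 0.3708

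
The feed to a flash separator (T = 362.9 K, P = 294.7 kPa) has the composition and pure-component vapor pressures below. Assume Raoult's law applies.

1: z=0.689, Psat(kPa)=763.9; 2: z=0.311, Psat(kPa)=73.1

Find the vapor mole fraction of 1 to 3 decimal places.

y_1 = 0.832

Raoult's law: Kᵢ = Pᵢˢᵃᵗ/P = Pᵢˢᵃᵗ/294.7.
  K_1 = 763.9/294.7 = 2.59213, K_2 = 73.1/294.7 = 0.24805
Rachford–Rice: g(ψ) = Σ zᵢ(Kᵢ−1)/(1+ψ(Kᵢ−1)) = 0.
Feasibility: ΣzᵢKᵢ = 1.863, Σzᵢ/Kᵢ = 1.520 — both > 1, two phases present.
Binary case is linear: z₁(K₁−1)(1+ψ(K₂−1)) + z₂(K₂−1)(1+ψ(K₁−1)) = 0
⇒ ψ = [z₁(K₁−1)+z₂(K₂−1)] / [−(K₁−1)(K₂−1)] = 0.8631/1.1972 = 0.721
Compositions from xᵢ = zᵢ/(1+ψ(Kᵢ−1)), yᵢ = Kᵢxᵢ:
  1: x = 0.321, y = 0.832
  2: x = 0.679, y = 0.168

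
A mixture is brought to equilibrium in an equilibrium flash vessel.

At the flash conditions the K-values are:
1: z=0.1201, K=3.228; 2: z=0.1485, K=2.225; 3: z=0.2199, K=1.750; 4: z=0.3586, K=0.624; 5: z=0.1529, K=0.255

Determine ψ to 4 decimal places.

Newton–Raphson from ψ = 0.5:
  ψ = 0.5000: g = 0.01175, g' = -0.5769 → ψ = 0.5204
  ψ = 0.5204: g = -0.00003, g' = -0.5797 → ψ = 0.5203
Converged at ψ = 0.5203.

ψ = 0.5203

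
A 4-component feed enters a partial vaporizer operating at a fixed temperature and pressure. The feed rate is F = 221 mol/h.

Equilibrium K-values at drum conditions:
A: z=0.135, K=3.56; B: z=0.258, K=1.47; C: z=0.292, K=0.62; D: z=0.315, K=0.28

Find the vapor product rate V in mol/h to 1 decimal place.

Rachford–Rice: g(ψ) = Σ zᵢ(Kᵢ−1)/(1+ψ(Kᵢ−1)) = 0.
Feasibility: ΣzᵢKᵢ = 1.129, Σzᵢ/Kᵢ = 1.809 — both > 1, two phases present.
Newton iteration, ψ⁰ = 0.5:
  ψ = 0.500: g = -0.2416, g' = -0.670 → ψ = 0.140
  ψ = 0.140: g = -0.0010, g' = -0.779 → ψ = 0.138
Converged at ψ = 0.138.
Then V = ψ·F = 0.1384·221 = 30.6 mol/h and L = F − V = 190.4 mol/h.

V = 30.6 mol/h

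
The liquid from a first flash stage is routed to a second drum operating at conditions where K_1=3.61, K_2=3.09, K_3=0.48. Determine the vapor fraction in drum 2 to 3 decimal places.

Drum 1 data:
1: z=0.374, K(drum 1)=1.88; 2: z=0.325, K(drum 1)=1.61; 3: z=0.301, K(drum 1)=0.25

Drum 1:
Iterate (Newton) starting at ψ₁ = 0.5:
  ψ₁ = 0.500: g = 0.0193, g' = -0.644 → ψ₁ = 0.530
  ψ₁ = 0.530: g = -0.0004, g' = -0.670 → ψ₁ = 0.529
Converged at ψ₁ = 0.529.
Drum-1 compositions:
  1: x = 0.255, y = 0.480
  2: x = 0.246, y = 0.396
  3: x = 0.499, y = 0.125
Drum-2 feed = drum-1 liquid: z₂ = (0.2551, 0.2457, 0.4992).
Drum 2:
Material balance + equilibrium reduce to Σ zᵢ(Kᵢ−1)/(1+ψ₂(Kᵢ−1)) = 0.
g(0) = ΣzᵢKᵢ − 1 = 0.920 and g(1) = 1 − Σzᵢ/Kᵢ = -0.190, so a root lies in (0, 1).
Newton iteration, ψ₂⁰ = 0.33:
  ψ₂ = 0.330: g = 0.3483, g' = -1.074 → ψ₂ = 0.654
  ψ₂ = 0.654: g = 0.0694, g' = -0.739 → ψ₂ = 0.748
  ψ₂ = 0.748: g = 0.0009, g' = -0.724 → ψ₂ = 0.749
Converged at ψ₂ = 0.749.
  1: x = 0.086, y = 0.312
  2: x = 0.096, y = 0.296
  3: x = 0.818, y = 0.393

V/F (drum 2) = 0.749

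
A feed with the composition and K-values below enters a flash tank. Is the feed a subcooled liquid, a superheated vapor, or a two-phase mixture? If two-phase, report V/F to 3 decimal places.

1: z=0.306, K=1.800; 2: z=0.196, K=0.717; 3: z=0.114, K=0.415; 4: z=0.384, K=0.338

ΣzᵢKᵢ = 0.868; Σzᵢ/Kᵢ = 1.854.
Since ΣzᵢKᵢ < 1 the mixture is below its bubble point — single liquid phase.

subcooled liquid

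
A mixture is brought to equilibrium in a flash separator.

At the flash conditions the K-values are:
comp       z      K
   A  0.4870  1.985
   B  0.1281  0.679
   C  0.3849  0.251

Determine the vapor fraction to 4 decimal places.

Let ψ = V/F and solve Σ zᵢ(Kᵢ−1)/(1+ψ(Kᵢ−1)) = 0.
Check two-phase: ΣzᵢKᵢ = 1.1503 > 1 and Σzᵢ/Kᵢ = 1.9675 > 1, so g(0) = 0.1503 > 0 and g(1) = -0.9675 < 0.
Newton iteration, ψ⁰ = 0.5:
  ψ = 0.5000: g = -0.18847, g' = -0.7827 → ψ = 0.2592
  ψ = 0.2592: g = -0.02047, g' = -0.6481 → ψ = 0.2276
  ψ = 0.2276: g = -0.00006, g' = -0.6444 → ψ = 0.2275
Converged at ψ = 0.2275.

ψ = 0.2275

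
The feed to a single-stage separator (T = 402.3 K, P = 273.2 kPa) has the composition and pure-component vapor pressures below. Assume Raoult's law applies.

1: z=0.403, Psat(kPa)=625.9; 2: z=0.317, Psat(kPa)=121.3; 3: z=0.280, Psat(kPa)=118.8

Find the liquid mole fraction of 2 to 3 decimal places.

x_2 = 0.370

Raoult's law: Kᵢ = Pᵢˢᵃᵗ/P = Pᵢˢᵃᵗ/273.2.
  K_1 = 625.9/273.2 = 2.29100, K_2 = 121.3/273.2 = 0.44400, K_3 = 118.8/273.2 = 0.43485
Rachford–Rice: g(β) = Σ zᵢ(Kᵢ−1)/(1+β(Kᵢ−1)) = 0.
Feasibility: ΣzᵢKᵢ = 1.186, Σzᵢ/Kᵢ = 1.534 — both > 1, two phases present.
Iterate (Newton) starting at β = 0.54:
  β = 0.540: g = -0.1731, g' = -0.619 → β = 0.260
  β = 0.260: g = -0.0022, g' = -0.633 → β = 0.257
Converged at β = 0.257.
Compositions from xᵢ = zᵢ/(1+β(Kᵢ−1)), yᵢ = Kᵢxᵢ:
  1: x = 0.303, y = 0.693
  2: x = 0.370, y = 0.164
  3: x = 0.328, y = 0.142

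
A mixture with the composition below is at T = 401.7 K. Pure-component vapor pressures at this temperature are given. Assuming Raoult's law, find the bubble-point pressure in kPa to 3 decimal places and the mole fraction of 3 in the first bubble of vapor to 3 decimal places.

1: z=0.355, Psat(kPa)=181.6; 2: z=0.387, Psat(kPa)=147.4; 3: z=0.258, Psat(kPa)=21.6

At the bubble point ψ → 0, so ΣzᵢKᵢ = 1 with Kᵢ = Pᵢˢᵃᵗ/P ⇒ P = ΣzᵢPᵢˢᵃᵗ.
P = 0.355·181.6 + 0.387·147.4 + 0.258·21.6 = 127.085 kPa
yᵢ = zᵢPᵢˢᵃᵗ/P ⇒ y_3 = 0.258·21.6/127.085 = 0.044

Pbub = 127.085 kPa, y_3 = 0.044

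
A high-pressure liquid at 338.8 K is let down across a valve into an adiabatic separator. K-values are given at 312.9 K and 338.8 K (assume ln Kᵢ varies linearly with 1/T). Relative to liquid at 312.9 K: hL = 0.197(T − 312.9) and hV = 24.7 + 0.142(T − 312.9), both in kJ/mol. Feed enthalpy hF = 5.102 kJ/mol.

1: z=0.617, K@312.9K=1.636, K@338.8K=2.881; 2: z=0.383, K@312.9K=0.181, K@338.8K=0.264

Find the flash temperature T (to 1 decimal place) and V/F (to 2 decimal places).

Adiabatic flash: solve Rachford–Rice at each trial T, then check hF = ψ·hV(T) + (1−ψ)·hL(T).
  T = 312.9 K: K = (1.636, 0.181), RR gives ψ = 0.151, H_out = 3.734 kJ/mol
  T = 338.8 K: K = (2.881, 0.264), RR gives ψ = 0.635, H_out = 19.875 kJ/mol
  T = 325.9 K: K = (2.198, 0.220), RR gives ψ = 0.472, H_out = 13.875 kJ/mol
  T = 319.4 K: K = (1.902, 0.200), RR gives ψ = 0.347, H_out = 9.721 kJ/mol
  T = 316.1 K: K = (1.763, 0.190), RR gives ψ = 0.260, H_out = 7.012 kJ/mol
  T = 314.5 K: K = (1.699, 0.186), RR gives ψ = 0.210, H_out = 5.472 kJ/mol
  T = 313.7 K: K = (1.667, 0.183), RR gives ψ = 0.181, H_out = 4.631 kJ/mol
Linear interpolation between T = 313.7 (H_out = 4.631) and T = 314.5 (H_out = 5.472) on hF = 5.102 gives T ≈ 314.1 K, at which ψ = 0.20.

T = 314.1 K, V/F = 0.20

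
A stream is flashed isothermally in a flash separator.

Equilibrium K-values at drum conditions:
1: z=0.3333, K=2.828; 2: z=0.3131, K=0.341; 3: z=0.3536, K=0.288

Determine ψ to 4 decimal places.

Rachford–Rice: g(ψ) = Σ zᵢ(Kᵢ−1)/(1+ψ(Kᵢ−1)) = 0.
Feasibility: ΣzᵢKᵢ = 1.1512, Σzᵢ/Kᵢ = 2.2638 — both > 1, two phases present.
Newton–Raphson from ψ = 0.65:
  ψ = 0.6500: g = -0.55117, g' = -1.2699 → ψ = 0.2160
  ψ = 0.2160: g = -0.10126, g' = -1.0077 → ψ = 0.1155
  ψ = 0.1155: g = 0.00543, g' = -1.1314 → ψ = 0.1203
Converged at ψ = 0.1203.

ψ = 0.1203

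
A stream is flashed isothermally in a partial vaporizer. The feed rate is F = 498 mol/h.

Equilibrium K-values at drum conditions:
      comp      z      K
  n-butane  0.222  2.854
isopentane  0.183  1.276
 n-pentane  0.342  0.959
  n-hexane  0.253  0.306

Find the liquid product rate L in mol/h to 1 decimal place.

Rachford–Rice: g(β) = Σ zᵢ(Kᵢ−1)/(1+β(Kᵢ−1)) = 0.
Check two-phase: ΣzᵢKᵢ = 1.272 > 1 and Σzᵢ/Kᵢ = 1.405 > 1, so g(0) = 0.272 > 0 and g(1) = -0.405 < 0.
Iterate (Newton) starting at β = 0.5:
  β = 0.500: g = -0.0252, g' = -0.503 → β = 0.450
  β = 0.450: g = -0.0002, g' = -0.496 → β = 0.449
Converged at β = 0.449.
Then V = β·F = 0.4494·498 = 223.8 mol/h and L = F − V = 274.2 mol/h.

L = 274.2 mol/h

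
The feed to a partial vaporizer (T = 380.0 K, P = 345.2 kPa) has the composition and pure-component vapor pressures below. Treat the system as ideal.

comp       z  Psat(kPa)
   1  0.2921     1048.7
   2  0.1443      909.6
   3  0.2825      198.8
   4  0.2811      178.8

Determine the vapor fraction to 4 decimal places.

ψ = 0.6641

Raoult's law: Kᵢ = Pᵢˢᵃᵗ/P = Pᵢˢᵃᵗ/345.2.
  K_1 = 1048.7/345.2 = 3.037949, K_2 = 909.6/345.2 = 2.634994, K_3 = 198.8/345.2 = 0.575898, K_4 = 178.8/345.2 = 0.517961
Let ψ = V/F and solve Σ zᵢ(Kᵢ−1)/(1+ψ(Kᵢ−1)) = 0.
g(0) = ΣzᵢKᵢ − 1 = 0.5759 and g(1) = 1 − Σzᵢ/Kᵢ = -0.1842, so a root lies in (0, 1).
Newton iteration, ψ⁰ = 0.5:
  ψ = 0.5000: g = 0.09407, g' = -0.6096 → ψ = 0.6543
  ψ = 0.6543: g = 0.00534, g' = -0.5495 → ψ = 0.6640
  ψ = 0.6640: g = 0.00001, g' = -0.5475 → ψ = 0.6641
Converged at ψ = 0.6641.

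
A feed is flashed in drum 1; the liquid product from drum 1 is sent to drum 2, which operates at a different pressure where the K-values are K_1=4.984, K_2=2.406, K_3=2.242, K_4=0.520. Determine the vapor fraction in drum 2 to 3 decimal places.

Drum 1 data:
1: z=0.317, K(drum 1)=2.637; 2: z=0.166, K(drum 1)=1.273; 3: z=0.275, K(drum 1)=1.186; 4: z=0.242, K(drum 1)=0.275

Drum 1:
Material balance + equilibrium reduce to Σ zᵢ(Kᵢ−1)/(1+ψ₁(Kᵢ−1)) = 0.
Check two-phase: ΣzᵢKᵢ = 1.440 > 1 and Σzᵢ/Kᵢ = 1.362 > 1, so g(0) = 0.440 > 0 and g(1) = -0.362 < 0.
Iterate (Newton) starting at ψ₁ = 0.41:
  ψ₁ = 0.410: g = 0.1491, g' = -0.580 → ψ₁ = 0.667
  ψ₁ = 0.667: g = -0.0079, g' = -0.688 → ψ₁ = 0.656
Converged at ψ₁ = 0.656.
Drum-1 compositions:
  1: x = 0.153, y = 0.403
  2: x = 0.141, y = 0.179
  3: x = 0.245, y = 0.291
  4: x = 0.461, y = 0.127
Drum-2 feed = drum-1 liquid: z₂ = (0.1529, 0.1408, 0.2451, 0.4612).
Drum 2:
Iterate (Newton) starting at ψ₂ = 0.5:
  ψ₂ = 0.500: g = 0.2164, g' = -0.695 → ψ₂ = 0.811
  ψ₂ = 0.811: g = 0.0255, g' = -0.575 → ψ₂ = 0.856
Converged at ψ₂ = 0.856.
  1: x = 0.035, y = 0.173
  2: x = 0.064, y = 0.154
  3: x = 0.119, y = 0.266
  4: x = 0.783, y = 0.407

V/F (drum 2) = 0.856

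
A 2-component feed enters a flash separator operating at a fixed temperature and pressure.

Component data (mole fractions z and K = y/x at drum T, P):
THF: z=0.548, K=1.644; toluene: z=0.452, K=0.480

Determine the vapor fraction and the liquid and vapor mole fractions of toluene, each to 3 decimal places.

Rachford–Rice: g(ψ) = Σ zᵢ(Kᵢ−1)/(1+ψ(Kᵢ−1)) = 0.
g(0) = ΣzᵢKᵢ − 1 = 0.118 and g(1) = 1 − Σzᵢ/Kᵢ = -0.275, so a root lies in (0, 1).
Binary case is linear: z₁(K₁−1)(1+ψ(K₂−1)) + z₂(K₂−1)(1+ψ(K₁−1)) = 0
⇒ ψ = [z₁(K₁−1)+z₂(K₂−1)] / [−(K₁−1)(K₂−1)] = 0.1179/0.3349 = 0.352
Compositions from xᵢ = zᵢ/(1+ψ(Kᵢ−1)), yᵢ = Kᵢxᵢ:
  THF: x = 0.447, y = 0.734
  toluene: x = 0.553, y = 0.266

ψ = 0.352, x_toluene = 0.553, y_toluene = 0.266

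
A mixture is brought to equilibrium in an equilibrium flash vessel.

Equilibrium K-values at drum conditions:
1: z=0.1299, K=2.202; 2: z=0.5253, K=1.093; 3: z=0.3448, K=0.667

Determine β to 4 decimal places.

Newton iteration, β⁰ = 0.62:
  β = 0.6200: g = -0.00904, g' = -0.1264 → β = 0.5485
  β = 0.5485: g = 0.00010, g' = -0.1295 → β = 0.5493
Converged at β = 0.5493.

β = 0.5493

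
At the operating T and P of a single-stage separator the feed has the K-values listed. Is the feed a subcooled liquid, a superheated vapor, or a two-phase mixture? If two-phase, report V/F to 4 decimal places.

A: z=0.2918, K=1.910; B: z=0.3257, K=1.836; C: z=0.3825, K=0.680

ΣzᵢKᵢ = 1.4154; Σzᵢ/Kᵢ = 0.8927.
Since Σzᵢ/Kᵢ < 1 the mixture is above its dew point — single vapor phase.

superheated vapor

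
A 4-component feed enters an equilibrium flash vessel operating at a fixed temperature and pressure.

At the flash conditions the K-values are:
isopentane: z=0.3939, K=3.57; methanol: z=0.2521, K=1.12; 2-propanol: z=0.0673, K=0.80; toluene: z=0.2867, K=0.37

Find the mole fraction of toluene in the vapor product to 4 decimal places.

y_toluene = 0.2063

Newton–Raphson from V/F = 0.56:
  V/F = 0.5600: g = 0.14913, g' = -0.7155 → V/F = 0.7684
  V/F = 0.7684: g = 0.00198, g' = -0.7283 → V/F = 0.7711
Converged at V/F = 0.7711.
Compositions from xᵢ = zᵢ/(1+V/F(Kᵢ−1)), yᵢ = Kᵢxᵢ:
  isopentane: x = 0.1321, y = 0.4716
  methanol: x = 0.2307, y = 0.2584
  2-propanol: x = 0.0796, y = 0.0637
  toluene: x = 0.5576, y = 0.2063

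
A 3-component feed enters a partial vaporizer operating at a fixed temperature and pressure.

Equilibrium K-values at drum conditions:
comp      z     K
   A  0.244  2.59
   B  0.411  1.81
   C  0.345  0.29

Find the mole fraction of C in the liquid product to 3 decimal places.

Newton–Raphson from ψ = 0.32:
  ψ = 0.320: g = 0.2045, g' = -0.732 → ψ = 0.599
  ψ = 0.599: g = -0.0036, g' = -0.811 → ψ = 0.595
Converged at ψ = 0.595.
Compositions from xᵢ = zᵢ/(1+ψ(Kᵢ−1)), yᵢ = Kᵢxᵢ:
  A: x = 0.125, y = 0.325
  B: x = 0.277, y = 0.502
  C: x = 0.597, y = 0.173

x_C = 0.597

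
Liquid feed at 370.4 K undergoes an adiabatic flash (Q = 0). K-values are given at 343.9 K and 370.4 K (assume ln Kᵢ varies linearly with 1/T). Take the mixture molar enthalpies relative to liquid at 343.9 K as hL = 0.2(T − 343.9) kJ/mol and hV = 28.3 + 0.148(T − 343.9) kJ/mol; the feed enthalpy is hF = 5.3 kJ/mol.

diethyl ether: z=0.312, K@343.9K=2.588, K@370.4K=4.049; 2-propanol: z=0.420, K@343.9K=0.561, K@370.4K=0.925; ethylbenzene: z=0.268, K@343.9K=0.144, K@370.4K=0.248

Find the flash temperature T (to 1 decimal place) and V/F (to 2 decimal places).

Adiabatic flash: solve Rachford–Rice at each trial T, then check hF = ψ·hV(T) + (1−ψ)·hL(T).
  T = 343.9 K: K = (2.588, 0.561, 0.144), RR gives ψ = 0.082, H_out = 2.332 kJ/mol
  T = 370.4 K: K = (4.049, 0.925, 0.248), RR gives ψ = 0.525, H_out = 19.433 kJ/mol
  T = 357.1 K: K = (3.261, 0.726, 0.191), RR gives ψ = 0.310, H_out = 11.190 kJ/mol
  T = 350.5 K: K = (2.912, 0.640, 0.166), RR gives ψ = 0.200, H_out = 6.920 kJ/mol
  T = 347.2 K: K = (2.747, 0.600, 0.155), RR gives ψ = 0.143, H_out = 4.681 kJ/mol
  T = 348.9 K: K = (2.831, 0.620, 0.161), RR gives ψ = 0.173, H_out = 5.846 kJ/mol
Linear interpolation between T = 347.2 (H_out = 4.681) and T = 348.9 (H_out = 5.846) on hF = 5.3 gives T ≈ 348.1 K, at which ψ = 0.16.

T = 348.1 K, V/F = 0.16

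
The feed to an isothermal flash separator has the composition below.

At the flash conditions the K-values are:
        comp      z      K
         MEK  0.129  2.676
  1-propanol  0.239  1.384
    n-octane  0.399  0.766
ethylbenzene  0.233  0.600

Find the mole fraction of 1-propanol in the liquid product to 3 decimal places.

Material balance + equilibrium reduce to Σ zᵢ(Kᵢ−1)/(1+ψ(Kᵢ−1)) = 0.
Feasibility: ΣzᵢKᵢ = 1.121, Σzᵢ/Kᵢ = 1.130 — both > 1, two phases present.
Iterate (Newton) starting at ψ = 0.66:
  ψ = 0.660: g = -0.0612, g' = -0.203 → ψ = 0.359
  ψ = 0.359: g = 0.0048, g' = -0.245 → ψ = 0.379
Converged at ψ = 0.379.
Compositions from xᵢ = zᵢ/(1+ψ(Kᵢ−1)), yᵢ = Kᵢxᵢ:
  MEK: x = 0.079, y = 0.211
  1-propanol: x = 0.209, y = 0.289
  n-octane: x = 0.438, y = 0.335
  ethylbenzene: x = 0.275, y = 0.165

x_1-propanol = 0.209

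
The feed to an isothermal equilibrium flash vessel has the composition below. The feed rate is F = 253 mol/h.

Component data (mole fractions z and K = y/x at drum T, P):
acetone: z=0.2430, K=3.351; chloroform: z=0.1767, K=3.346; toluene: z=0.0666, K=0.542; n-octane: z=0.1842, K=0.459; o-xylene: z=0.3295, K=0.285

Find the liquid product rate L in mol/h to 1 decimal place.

Rachford–Rice: g(ψ) = Σ zᵢ(Kᵢ−1)/(1+ψ(Kᵢ−1)) = 0.
Feasibility: ΣzᵢKᵢ = 1.6201, Σzᵢ/Kᵢ = 1.8057 — both > 1, two phases present.
Newton iteration, ψ⁰ = 0.5:
  ψ = 0.5000: g = -0.08948, g' = -1.0226 → ψ = 0.4125
  ψ = 0.4125: g = 0.00066, g' = -1.0467 → ψ = 0.4131
Converged at ψ = 0.4131.
Then V = ψ·F = 0.4131·253 = 104.5 mol/h and L = F − V = 148.5 mol/h.

L = 148.5 mol/h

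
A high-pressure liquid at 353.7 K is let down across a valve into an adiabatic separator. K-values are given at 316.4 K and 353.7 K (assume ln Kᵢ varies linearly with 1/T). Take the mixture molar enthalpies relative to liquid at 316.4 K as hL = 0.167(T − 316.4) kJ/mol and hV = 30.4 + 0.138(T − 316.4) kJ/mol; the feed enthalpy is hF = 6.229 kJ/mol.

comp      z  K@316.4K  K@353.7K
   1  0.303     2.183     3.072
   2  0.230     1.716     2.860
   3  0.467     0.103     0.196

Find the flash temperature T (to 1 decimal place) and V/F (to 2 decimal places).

Adiabatic flash: solve Rachford–Rice at each trial T, then check hF = ψ·hV(T) + (1−ψ)·hL(T).
  T = 316.4 K: K = (2.183, 1.716, 0.103), RR gives ψ = 0.116, H_out = 3.516 kJ/mol
  T = 353.7 K: K = (3.072, 2.860, 0.196), RR gives ψ = 0.427, H_out = 18.743 kJ/mol
  T = 335.0 K: K = (2.613, 2.246, 0.145), RR gives ψ = 0.300, H_out = 12.077 kJ/mol
  T = 325.7 K: K = (2.395, 1.971, 0.123), RR gives ψ = 0.220, H_out = 8.168 kJ/mol
  T = 321.0 K: K = (2.287, 1.839, 0.112), RR gives ψ = 0.171, H_out = 5.935 kJ/mol
  T = 323.4 K: K = (2.342, 1.906, 0.118), RR gives ψ = 0.196, H_out = 7.102 kJ/mol
Linear interpolation between T = 321.0 (H_out = 5.935) and T = 323.4 (H_out = 7.102) on hF = 6.229 gives T ≈ 321.6 K, at which ψ = 0.18.

T = 321.6 K, V/F = 0.18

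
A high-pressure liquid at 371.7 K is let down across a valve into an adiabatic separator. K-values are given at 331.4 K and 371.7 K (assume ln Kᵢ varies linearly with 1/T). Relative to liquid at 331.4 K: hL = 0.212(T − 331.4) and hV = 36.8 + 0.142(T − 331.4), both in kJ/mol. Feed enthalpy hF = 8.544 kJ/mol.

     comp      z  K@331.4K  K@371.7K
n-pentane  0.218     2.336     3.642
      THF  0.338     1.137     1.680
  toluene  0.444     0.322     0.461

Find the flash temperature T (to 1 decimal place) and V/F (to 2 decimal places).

Adiabatic flash: solve Rachford–Rice at each trial T, then check hF = ψ·hV(T) + (1−ψ)·hL(T).
  T = 331.4 K: K = (2.336, 1.137, 0.322), RR gives ψ = 0.063, H_out = 2.324 kJ/mol
  T = 371.7 K: K = (3.642, 1.680, 0.461), RR gives ψ = 0.655, H_out = 30.802 kJ/mol
  T = 351.5 K: K = (2.953, 1.397, 0.389), RR gives ψ = 0.393, H_out = 18.169 kJ/mol
  T = 341.4 K: K = (2.634, 1.263, 0.355), RR gives ψ = 0.241, H_out = 10.824 kJ/mol
  T = 336.4 K: K = (2.483, 1.200, 0.338), RR gives ψ = 0.156, H_out = 6.762 kJ/mol
  T = 338.9 K: K = (2.558, 1.231, 0.346), RR gives ψ = 0.200, H_out = 8.835 kJ/mol
  T = 337.6 K: K = (2.518, 1.215, 0.342), RR gives ψ = 0.177, H_out = 7.768 kJ/mol
Linear interpolation between T = 337.6 (H_out = 7.768) and T = 338.9 (H_out = 8.835) on hF = 8.544 gives T ≈ 338.5 K, at which ψ = 0.19.

T = 338.5 K, V/F = 0.19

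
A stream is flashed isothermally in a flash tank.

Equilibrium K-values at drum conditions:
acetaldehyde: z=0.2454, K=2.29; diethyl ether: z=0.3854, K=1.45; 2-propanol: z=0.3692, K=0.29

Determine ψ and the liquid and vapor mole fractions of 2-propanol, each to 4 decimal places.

ψ = 0.3826, x_2-propanol = 0.5069, y_2-propanol = 0.1470

Newton iteration, ψ⁰ = 0.59:
  ψ = 0.5900: g = -0.13430, g' = -0.7316 → ψ = 0.4064
  ψ = 0.4064: g = -0.01416, g' = -0.5992 → ψ = 0.3828
  ψ = 0.3828: g = -0.00010, g' = -0.5908 → ψ = 0.3826
Converged at ψ = 0.3826.
Compositions from xᵢ = zᵢ/(1+ψ(Kᵢ−1)), yᵢ = Kᵢxᵢ:
  acetaldehyde: x = 0.1643, y = 0.3763
  diethyl ether: x = 0.3288, y = 0.4767
  2-propanol: x = 0.5069, y = 0.1470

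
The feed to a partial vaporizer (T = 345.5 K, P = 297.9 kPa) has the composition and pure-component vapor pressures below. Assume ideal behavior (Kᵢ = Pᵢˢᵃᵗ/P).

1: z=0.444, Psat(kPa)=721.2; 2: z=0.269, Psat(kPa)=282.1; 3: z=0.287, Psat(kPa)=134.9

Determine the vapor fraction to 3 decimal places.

ψ = 0.802

Raoult's law: Kᵢ = Pᵢˢᵃᵗ/P = Pᵢˢᵃᵗ/297.9.
  K_1 = 721.2/297.9 = 2.42095, K_2 = 282.1/297.9 = 0.94696, K_3 = 134.9/297.9 = 0.45284
Material balance + equilibrium reduce to Σ zᵢ(Kᵢ−1)/(1+ψ(Kᵢ−1)) = 0.
g(0) = ΣzᵢKᵢ − 1 = 0.460 and g(1) = 1 − Σzᵢ/Kᵢ = -0.101, so a root lies in (0, 1).
Newton iteration, ψ⁰ = 0.5:
  ψ = 0.500: g = 0.1380, g' = -0.470 → ψ = 0.794
  ψ = 0.794: g = 0.0041, g' = -0.467 → ψ = 0.802
Converged at ψ = 0.802.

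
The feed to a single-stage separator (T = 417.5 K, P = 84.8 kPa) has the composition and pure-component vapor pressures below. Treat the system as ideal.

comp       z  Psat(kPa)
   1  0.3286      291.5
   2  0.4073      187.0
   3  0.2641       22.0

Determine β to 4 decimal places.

Raoult's law: Kᵢ = Pᵢˢᵃᵗ/P = Pᵢˢᵃᵗ/84.8.
  K_1 = 291.5/84.8 = 3.437500, K_2 = 187.0/84.8 = 2.205189, K_3 = 22.0/84.8 = 0.259434
Newton iteration, β⁰ = 0.47:
  β = 0.4700: g = 0.38666, g' = -1.0060 → β = 0.8544
  β = 0.8544: g = -0.03083, g' = -1.4228 → β = 0.8327
  β = 0.8327: g = -0.00086, g' = -1.3458 → β = 0.8321
Converged at β = 0.8321.

β = 0.8321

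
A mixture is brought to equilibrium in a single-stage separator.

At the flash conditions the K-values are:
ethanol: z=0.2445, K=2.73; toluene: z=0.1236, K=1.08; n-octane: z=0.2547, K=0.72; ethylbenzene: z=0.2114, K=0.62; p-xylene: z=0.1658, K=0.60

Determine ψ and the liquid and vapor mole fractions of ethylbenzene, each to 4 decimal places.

Rachford–Rice: g(ψ) = Σ zᵢ(Kᵢ−1)/(1+ψ(Kᵢ−1)) = 0.
Check two-phase: ΣzᵢKᵢ = 1.2149 > 1 and Σzᵢ/Kᵢ = 1.1751 > 1, so g(0) = 0.2149 > 0 and g(1) = -0.1751 < 0.
Iterate (Newton) starting at ψ = 0.5:
  ψ = 0.5000: g = -0.02869, g' = -0.3261 → ψ = 0.4120
  ψ = 0.4120: g = 0.00126, g' = -0.3566 → ψ = 0.4156
Converged at ψ = 0.4156.
Compositions from xᵢ = zᵢ/(1+ψ(Kᵢ−1)), yᵢ = Kᵢxᵢ:
  ethanol: x = 0.1422, y = 0.3883
  toluene: x = 0.1196, y = 0.1292
  n-octane: x = 0.2882, y = 0.2075
  ethylbenzene: x = 0.2510, y = 0.1556
  p-xylene: x = 0.1989, y = 0.1193

ψ = 0.4156, x_ethylbenzene = 0.2510, y_ethylbenzene = 0.1556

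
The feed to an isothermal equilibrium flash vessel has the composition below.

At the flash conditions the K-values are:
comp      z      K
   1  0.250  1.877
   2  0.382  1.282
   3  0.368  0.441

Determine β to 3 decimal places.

β = 0.382

Material balance + equilibrium reduce to Σ zᵢ(Kᵢ−1)/(1+β(Kᵢ−1)) = 0.
g(0) = ΣzᵢKᵢ − 1 = 0.121 and g(1) = 1 − Σzᵢ/Kᵢ = -0.266, so a root lies in (0, 1).
Iterate (Newton) starting at β = 0.5:
  β = 0.500: g = -0.0387, g' = -0.338 → β = 0.385
  β = 0.385: g = -0.0012, g' = -0.319 → β = 0.382
Converged at β = 0.382.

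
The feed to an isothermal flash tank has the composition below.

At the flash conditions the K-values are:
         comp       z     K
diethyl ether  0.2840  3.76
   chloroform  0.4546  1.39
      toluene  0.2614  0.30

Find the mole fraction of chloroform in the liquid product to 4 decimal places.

Let β = V/F and solve Σ zᵢ(Kᵢ−1)/(1+β(Kᵢ−1)) = 0.
g(0) = ΣzᵢKᵢ − 1 = 0.7782 and g(1) = 1 − Σzᵢ/Kᵢ = -0.2739, so a root lies in (0, 1).
Newton iteration, β⁰ = 0.45:
  β = 0.4500: g = 0.23332, g' = -0.7534 → β = 0.7597
  β = 0.7597: g = -0.00091, g' = -0.8510 → β = 0.7586
Converged at β = 0.7586.
Compositions from xᵢ = zᵢ/(1+β(Kᵢ−1)), yᵢ = Kᵢxᵢ:
  diethyl ether: x = 0.0918, y = 0.3452
  chloroform: x = 0.3508, y = 0.4876
  toluene: x = 0.5574, y = 0.1672

x_chloroform = 0.3508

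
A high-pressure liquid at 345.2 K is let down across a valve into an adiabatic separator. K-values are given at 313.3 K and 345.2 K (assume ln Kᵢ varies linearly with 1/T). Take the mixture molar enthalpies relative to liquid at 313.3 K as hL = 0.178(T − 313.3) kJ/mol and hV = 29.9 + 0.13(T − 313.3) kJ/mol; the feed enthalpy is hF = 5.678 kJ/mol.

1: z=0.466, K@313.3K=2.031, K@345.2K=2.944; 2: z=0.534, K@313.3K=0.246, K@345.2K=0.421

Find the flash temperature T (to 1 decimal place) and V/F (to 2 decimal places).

Adiabatic flash: solve Rachford–Rice at each trial T, then check hF = ψ·hV(T) + (1−ψ)·hL(T).
  T = 313.3 K: K = (2.031, 0.246), RR gives ψ = 0.100, H_out = 2.993 kJ/mol
  T = 345.2 K: K = (2.944, 0.421), RR gives ψ = 0.530, H_out = 20.718 kJ/mol
  T = 329.2 K: K = (2.466, 0.326), RR gives ψ = 0.327, H_out = 12.354 kJ/mol
  T = 321.2 K: K = (2.242, 0.284), RR gives ψ = 0.221, H_out = 7.921 kJ/mol
  T = 317.2 K: K = (2.134, 0.264), RR gives ψ = 0.162, H_out = 5.519 kJ/mol
  T = 319.2 K: K = (2.188, 0.274), RR gives ψ = 0.192, H_out = 6.740 kJ/mol
Linear interpolation between T = 317.2 (H_out = 5.519) and T = 319.2 (H_out = 6.740) on hF = 5.678 gives T ≈ 317.5 K, at which ψ = 0.17.

T = 317.5 K, V/F = 0.17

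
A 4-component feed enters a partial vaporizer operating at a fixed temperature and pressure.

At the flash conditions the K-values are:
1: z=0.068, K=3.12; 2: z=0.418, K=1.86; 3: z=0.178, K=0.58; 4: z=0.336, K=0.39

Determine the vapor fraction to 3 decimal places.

Newton–Raphson from ψ = 0.54:
  ψ = 0.540: g = -0.0896, g' = -0.541 → ψ = 0.374
  ψ = 0.374: g = -0.0020, g' = -0.526 → ψ = 0.371
Converged at ψ = 0.371.

ψ = 0.371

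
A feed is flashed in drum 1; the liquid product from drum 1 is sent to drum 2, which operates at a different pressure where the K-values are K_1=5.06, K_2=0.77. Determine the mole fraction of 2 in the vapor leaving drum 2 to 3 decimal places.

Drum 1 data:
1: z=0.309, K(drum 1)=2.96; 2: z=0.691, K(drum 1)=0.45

Drum 1:
Material balance + equilibrium reduce to Σ zᵢ(Kᵢ−1)/(1+ψ₁(Kᵢ−1)) = 0.
Feasibility: ΣzᵢKᵢ = 1.226, Σzᵢ/Kᵢ = 1.640 — both > 1, two phases present.
Newton–Raphson from ψ₁ = 0.5:
  ψ₁ = 0.500: g = -0.2183, g' = -0.700 → ψ₁ = 0.188
  ψ₁ = 0.188: g = 0.0184, g' = -0.893 → ψ₁ = 0.209
Converged at ψ₁ = 0.209.
Drum-1 compositions:
  1: x = 0.219, y = 0.649
  2: x = 0.781, y = 0.351
Drum-2 feed = drum-1 liquid: z₂ = (0.2191, 0.7809).
Drum 2:
Newton iteration, ψ₂⁰ = 0.5:
  ψ₂ = 0.500: g = 0.0907, g' = -0.446 → ψ₂ = 0.703
  ψ₂ = 0.703: g = 0.0165, g' = -0.302 → ψ₂ = 0.758
  ψ₂ = 0.758: g = 0.0007, g' = -0.278 → ψ₂ = 0.760
Converged at ψ₂ = 0.760.
  1: x = 0.054, y = 0.271
  2: x = 0.946, y = 0.729

y_2 (drum 2) = 0.729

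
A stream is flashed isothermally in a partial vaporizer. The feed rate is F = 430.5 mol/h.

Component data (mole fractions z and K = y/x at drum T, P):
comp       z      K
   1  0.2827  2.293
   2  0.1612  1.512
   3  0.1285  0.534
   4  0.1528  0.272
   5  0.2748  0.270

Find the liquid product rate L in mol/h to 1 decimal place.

Let ψ = V/F and solve Σ zᵢ(Kᵢ−1)/(1+ψ(Kᵢ−1)) = 0.
Check two-phase: ΣzᵢKᵢ = 1.0763 > 1 and Σzᵢ/Kᵢ = 2.0501 > 1, so g(0) = 0.0763 > 0 and g(1) = -1.0501 < 0.
Newton iteration, ψ⁰ = 0.5:
  ψ = 0.5000: g = -0.28117, g' = -0.8119 → ψ = 0.1537
  ψ = 0.1537: g = -0.03427, g' = -0.6861 → ψ = 0.1038
  ψ = 0.1038: g = 0.00037, g' = -0.7025 → ψ = 0.1043
Converged at ψ = 0.1043.
Then V = ψ·F = 0.1043·430.5 = 44.9 mol/h and L = F − V = 385.6 mol/h.

L = 385.6 mol/h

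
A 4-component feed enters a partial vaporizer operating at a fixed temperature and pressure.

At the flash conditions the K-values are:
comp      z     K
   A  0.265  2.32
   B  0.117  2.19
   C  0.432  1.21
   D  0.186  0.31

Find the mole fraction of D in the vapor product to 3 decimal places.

Rachford–Rice: g(V/F) = Σ zᵢ(Kᵢ−1)/(1+V/F(Kᵢ−1)) = 0.
Feasibility: ΣzᵢKᵢ = 1.451, Σzᵢ/Kᵢ = 1.125 — both > 1, two phases present.
Newton iteration, V/F⁰ = 0.5:
  V/F = 0.500: g = 0.1842, g' = -0.455 → V/F = 0.905
  V/F = 0.905: g = -0.0391, g' = -0.776 → V/F = 0.855
  V/F = 0.855: g = -0.0025, g' = -0.682 → V/F = 0.851
Converged at V/F = 0.851.
Compositions from xᵢ = zᵢ/(1+V/F(Kᵢ−1)), yᵢ = Kᵢxᵢ:
  A: x = 0.125, y = 0.290
  B: x = 0.058, y = 0.127
  C: x = 0.367, y = 0.443
  D: x = 0.451, y = 0.140

y_D = 0.140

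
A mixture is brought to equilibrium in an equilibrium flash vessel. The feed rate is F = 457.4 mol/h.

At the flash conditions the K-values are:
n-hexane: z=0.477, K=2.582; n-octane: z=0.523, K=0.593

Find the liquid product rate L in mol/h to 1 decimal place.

L = 72.5 mol/h

Let β = V/F and solve Σ zᵢ(Kᵢ−1)/(1+β(Kᵢ−1)) = 0.
Feasibility: ΣzᵢKᵢ = 1.542, Σzᵢ/Kᵢ = 1.067 — both > 1, two phases present.
Binary case is linear: z₁(K₁−1)(1+β(K₂−1)) + z₂(K₂−1)(1+β(K₁−1)) = 0
⇒ β = [z₁(K₁−1)+z₂(K₂−1)] / [−(K₁−1)(K₂−1)] = 0.5418/0.6439 = 0.841
Then V = β·F = 0.8414·457.4 = 384.9 mol/h and L = F − V = 72.5 mol/h.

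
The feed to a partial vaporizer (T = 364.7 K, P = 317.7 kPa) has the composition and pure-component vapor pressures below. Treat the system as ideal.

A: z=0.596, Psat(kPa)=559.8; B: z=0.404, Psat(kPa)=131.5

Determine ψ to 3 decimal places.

Raoult's law: Kᵢ = Pᵢˢᵃᵗ/P = Pᵢˢᵃᵗ/317.7.
  K_A = 559.8/317.7 = 1.76204, K_B = 131.5/317.7 = 0.41391
Iterate (Newton) starting at ψ = 0.66:
  ψ = 0.660: g = -0.0840, g' = -0.522 → ψ = 0.499
  ψ = 0.499: g = -0.0057, g' = -0.459 → ψ = 0.487
Converged at ψ = 0.487.

ψ = 0.487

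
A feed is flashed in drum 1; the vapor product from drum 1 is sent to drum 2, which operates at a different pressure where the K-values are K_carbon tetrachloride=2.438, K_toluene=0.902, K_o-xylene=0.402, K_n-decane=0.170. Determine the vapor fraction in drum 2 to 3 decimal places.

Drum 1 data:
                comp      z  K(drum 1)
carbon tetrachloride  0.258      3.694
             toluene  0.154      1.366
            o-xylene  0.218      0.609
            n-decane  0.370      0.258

Drum 1:
Let ψ₁ = V/F and solve Σ zᵢ(Kᵢ−1)/(1+ψ₁(Kᵢ−1)) = 0.
Feasibility: ΣzᵢKᵢ = 1.392, Σzᵢ/Kᵢ = 1.975 — both > 1, two phases present.
Newton iteration, ψ₁⁰ = 0.5:
  ψ₁ = 0.500: g = -0.1986, g' = -0.921 → ψ₁ = 0.284
  ψ₁ = 0.284: g = 0.0008, g' = -0.987 → ψ₁ = 0.285
Converged at ψ₁ = 0.285.
Drum-1 compositions:
  carbon tetrachloride: x = 0.146, y = 0.539
  toluene: x = 0.139, y = 0.190
  o-xylene: x = 0.245, y = 0.149
  n-decane: x = 0.469, y = 0.121
Drum-2 feed = drum-1 vapor: z₂ = (0.5390, 0.1905, 0.1494, 0.1211).
Drum 2:
Let ψ₂ = V/F and solve Σ zᵢ(Kᵢ−1)/(1+ψ₂(Kᵢ−1)) = 0.
Check two-phase: ΣzᵢKᵢ = 1.567 > 1 and Σzᵢ/Kᵢ = 1.516 > 1, so g(0) = 0.567 > 0 and g(1) = -0.516 < 0.
Iterate (Newton) starting at ψ₂ = 0.34:
  ψ₂ = 0.340: g = 0.2491, g' = -0.751 → ψ₂ = 0.672
  ψ₂ = 0.672: g = -0.0022, g' = -0.866 → ψ₂ = 0.669
Converged at ψ₂ = 0.669.
  carbon tetrachloride: x = 0.275, y = 0.670
  toluene: x = 0.204, y = 0.184
  o-xylene: x = 0.249, y = 0.100
  n-decane: x = 0.272, y = 0.046

V/F (drum 2) = 0.669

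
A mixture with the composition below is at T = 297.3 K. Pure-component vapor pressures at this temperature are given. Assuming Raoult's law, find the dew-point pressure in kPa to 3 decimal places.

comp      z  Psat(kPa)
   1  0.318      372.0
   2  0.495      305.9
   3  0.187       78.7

Pdew = 206.223 kPa

At the dew point ψ → 1, so Σzᵢ/Kᵢ = 1 with Kᵢ = Pᵢˢᵃᵗ/P ⇒ 1/P = Σzᵢ/Pᵢˢᵃᵗ.
1/P = 0.318/372.0 + 0.495/305.9 + 0.187/78.7 = 0.004849 ⇒ P = 206.223 kPa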